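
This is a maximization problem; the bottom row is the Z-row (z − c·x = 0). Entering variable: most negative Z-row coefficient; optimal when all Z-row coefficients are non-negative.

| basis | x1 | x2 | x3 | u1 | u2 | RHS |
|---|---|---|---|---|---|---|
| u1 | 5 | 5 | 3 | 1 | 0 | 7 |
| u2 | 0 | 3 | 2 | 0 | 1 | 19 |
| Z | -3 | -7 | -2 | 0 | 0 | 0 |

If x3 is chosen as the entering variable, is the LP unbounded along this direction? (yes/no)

no

Column x3 has positive entries in row(s) 1, 2, so the ratio test bounds it — not unbounded.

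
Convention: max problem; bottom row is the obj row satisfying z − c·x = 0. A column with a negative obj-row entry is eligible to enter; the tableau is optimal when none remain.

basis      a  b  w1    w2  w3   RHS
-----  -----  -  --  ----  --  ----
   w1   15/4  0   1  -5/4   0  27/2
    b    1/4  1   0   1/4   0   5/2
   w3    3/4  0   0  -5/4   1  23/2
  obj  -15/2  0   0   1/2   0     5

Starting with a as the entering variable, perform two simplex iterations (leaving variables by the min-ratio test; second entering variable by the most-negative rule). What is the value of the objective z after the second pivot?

208/5

Ratio test on column a — row 1: (27/2)/(15/4) = 18/5; row 2: (5/2)/(1/4) = 10; row 3: (23/2)/(3/4) = 46/3. Minimum is 18/5 at row 1 (w1 leaves); pivot element 15/4.
Pivot on row 1; the obj-row RHS becomes 5 − (-15/2)·(18/5) = 32.
Next entering variable (most negative obj-row entry -2): w2.
Ratio test on column w2 — row 1: entry -1/3 ≤ 0; row 2: (8/5)/(1/3) = 24/5; row 3: entry -1 ≤ 0. Minimum is 24/5 at row 2 (b leaves); pivot element 1/3.
After the second pivot the obj-row RHS is 32 − (-2)·(24/5) = 208/5.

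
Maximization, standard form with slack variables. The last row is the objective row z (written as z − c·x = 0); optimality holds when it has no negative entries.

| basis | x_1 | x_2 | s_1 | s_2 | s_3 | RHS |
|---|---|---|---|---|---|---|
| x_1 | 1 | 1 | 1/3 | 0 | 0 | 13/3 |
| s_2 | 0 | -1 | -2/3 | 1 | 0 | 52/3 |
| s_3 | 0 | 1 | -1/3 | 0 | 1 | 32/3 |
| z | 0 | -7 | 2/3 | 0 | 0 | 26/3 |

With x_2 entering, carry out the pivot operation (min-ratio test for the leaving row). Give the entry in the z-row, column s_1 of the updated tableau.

3

Ratio test on column x_2 — row 1: (13/3)/1 = 13/3; row 2: entry -1 ≤ 0; row 3: (32/3)/1 = 32/3. Minimum is 13/3 at row 1 (x_1 leaves); pivot element 1.
Divide row 1 by 1; eliminate column x_2 from the other rows.
z-row update in column s_1: 2/3 − (-7)·(1/3) = 3.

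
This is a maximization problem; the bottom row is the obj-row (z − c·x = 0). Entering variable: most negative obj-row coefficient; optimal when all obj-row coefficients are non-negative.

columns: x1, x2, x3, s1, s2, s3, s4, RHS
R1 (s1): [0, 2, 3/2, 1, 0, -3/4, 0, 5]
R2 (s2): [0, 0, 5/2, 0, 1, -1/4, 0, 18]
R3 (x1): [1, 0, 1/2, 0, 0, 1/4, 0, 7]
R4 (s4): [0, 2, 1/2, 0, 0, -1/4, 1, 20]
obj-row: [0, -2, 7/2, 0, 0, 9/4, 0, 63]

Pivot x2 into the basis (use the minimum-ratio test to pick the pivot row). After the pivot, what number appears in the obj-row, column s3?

Ratio test on column x2 — row 1: 5/2 = 5/2; row 2: entry 0 ≤ 0; row 3: entry 0 ≤ 0; row 4: 20/2 = 10. Minimum is 5/2 at row 1 (s1 leaves); pivot element 2.
Divide row 1 by 2; eliminate column x2 from the other rows.
obj-row update in column s3: 9/4 − (-2)·(-3/8) = 3/2.

3/2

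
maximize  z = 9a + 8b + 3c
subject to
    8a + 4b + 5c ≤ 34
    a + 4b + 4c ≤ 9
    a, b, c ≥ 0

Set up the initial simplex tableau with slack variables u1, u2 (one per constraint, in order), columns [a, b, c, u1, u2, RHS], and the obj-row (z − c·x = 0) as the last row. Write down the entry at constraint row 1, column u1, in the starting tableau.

1

Slack u1 belongs to constraint 1; its column is the unit vector e_1, so the entry in row 1 is 1.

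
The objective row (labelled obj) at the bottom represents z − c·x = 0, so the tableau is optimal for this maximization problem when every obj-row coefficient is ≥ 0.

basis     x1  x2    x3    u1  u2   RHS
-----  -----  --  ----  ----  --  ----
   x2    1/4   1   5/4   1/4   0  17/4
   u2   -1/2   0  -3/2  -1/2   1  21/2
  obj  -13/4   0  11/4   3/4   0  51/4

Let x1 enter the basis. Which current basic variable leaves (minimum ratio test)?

x2

Column x1 entries and ratios — x2: (17/4)/(1/4) = 17; u2: -1/2 ≤ 0, skip.
Smallest ratio is 17 in the row of x2, so x2 leaves.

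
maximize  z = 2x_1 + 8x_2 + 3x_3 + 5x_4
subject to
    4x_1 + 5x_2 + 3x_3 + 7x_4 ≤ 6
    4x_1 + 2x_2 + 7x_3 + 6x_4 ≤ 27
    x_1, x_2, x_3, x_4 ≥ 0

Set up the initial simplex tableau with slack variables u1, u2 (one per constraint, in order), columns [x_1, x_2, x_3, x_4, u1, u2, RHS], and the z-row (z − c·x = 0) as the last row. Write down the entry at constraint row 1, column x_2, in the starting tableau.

5

Constraint 1 has coefficient 5 on x_2.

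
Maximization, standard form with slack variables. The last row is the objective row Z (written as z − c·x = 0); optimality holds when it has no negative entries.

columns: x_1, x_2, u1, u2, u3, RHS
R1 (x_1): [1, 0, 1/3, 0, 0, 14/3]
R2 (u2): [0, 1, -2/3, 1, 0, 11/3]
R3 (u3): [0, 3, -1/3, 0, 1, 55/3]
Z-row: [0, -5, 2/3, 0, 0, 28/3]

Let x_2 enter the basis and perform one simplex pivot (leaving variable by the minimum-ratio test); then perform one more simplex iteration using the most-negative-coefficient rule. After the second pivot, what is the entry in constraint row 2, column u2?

-1/5

Ratio test on column x_2 — row 1: entry 0 ≤ 0; row 2: (11/3)/1 = 11/3; row 3: (55/3)/3 = 55/9. Minimum is 11/3 at row 2 (u2 leaves); pivot element 1.
Divide row 2 by 1; eliminate column x_2 from the other rows.
Second iteration: most negative Z-row entry is -8/3 in column u1, so u1 enters.
Ratio test on column u1 — row 1: (14/3)/(1/3) = 14; row 2: entry -2/3 ≤ 0; row 3: (22/3)/(5/3) = 22/5. Minimum is 22/5 at row 3 (u3 leaves); pivot element 5/3.
Divide row 3 by 5/3; eliminate column u1 from the other rows.
After both pivots, the entry at constraint row 2, column u2 is -1/5.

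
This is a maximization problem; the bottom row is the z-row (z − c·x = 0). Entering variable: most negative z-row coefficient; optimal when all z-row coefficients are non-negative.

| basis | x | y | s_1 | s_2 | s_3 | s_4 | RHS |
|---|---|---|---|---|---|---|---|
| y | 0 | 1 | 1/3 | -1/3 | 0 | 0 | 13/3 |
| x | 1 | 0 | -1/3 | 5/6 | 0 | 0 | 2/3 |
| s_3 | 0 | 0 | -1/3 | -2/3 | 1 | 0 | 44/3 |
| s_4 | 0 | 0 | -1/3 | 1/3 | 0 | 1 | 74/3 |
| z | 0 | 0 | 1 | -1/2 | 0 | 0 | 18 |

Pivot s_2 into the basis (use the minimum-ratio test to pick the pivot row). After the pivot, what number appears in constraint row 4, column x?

-2/5

Ratio test on column s_2 — row 1: entry -1/3 ≤ 0; row 2: (2/3)/(5/6) = 4/5; row 3: entry -2/3 ≤ 0; row 4: (74/3)/(1/3) = 74. Minimum is 4/5 at row 2 (x leaves); pivot element 5/6.
Divide row 2 by 5/6; eliminate column s_2 from the other rows.
Row 4 update in column x: 0 − (1/3)·(6/5) = -2/5.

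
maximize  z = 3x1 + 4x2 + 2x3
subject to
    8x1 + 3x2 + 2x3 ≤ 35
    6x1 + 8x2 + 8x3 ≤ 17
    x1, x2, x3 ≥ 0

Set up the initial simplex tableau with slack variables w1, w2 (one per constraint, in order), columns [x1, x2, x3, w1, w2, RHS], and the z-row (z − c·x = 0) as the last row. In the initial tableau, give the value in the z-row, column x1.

-3

The z-row carries the negated objective coefficients: the x1 entry is -3.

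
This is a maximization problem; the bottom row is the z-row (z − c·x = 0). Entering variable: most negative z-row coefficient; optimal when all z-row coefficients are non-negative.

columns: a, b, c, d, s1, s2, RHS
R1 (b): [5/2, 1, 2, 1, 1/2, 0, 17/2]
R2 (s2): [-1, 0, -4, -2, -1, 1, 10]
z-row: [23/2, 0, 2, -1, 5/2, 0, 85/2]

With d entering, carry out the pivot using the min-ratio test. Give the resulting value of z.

Ratio test on column d — row 1: (17/2)/1 = 17/2; row 2: entry -2 ≤ 0. Minimum is 17/2 at row 1 (b leaves); pivot element 1.
Pivot on row 1; the z-row RHS becomes 85/2 − (-1)·(17/2) = 51.

51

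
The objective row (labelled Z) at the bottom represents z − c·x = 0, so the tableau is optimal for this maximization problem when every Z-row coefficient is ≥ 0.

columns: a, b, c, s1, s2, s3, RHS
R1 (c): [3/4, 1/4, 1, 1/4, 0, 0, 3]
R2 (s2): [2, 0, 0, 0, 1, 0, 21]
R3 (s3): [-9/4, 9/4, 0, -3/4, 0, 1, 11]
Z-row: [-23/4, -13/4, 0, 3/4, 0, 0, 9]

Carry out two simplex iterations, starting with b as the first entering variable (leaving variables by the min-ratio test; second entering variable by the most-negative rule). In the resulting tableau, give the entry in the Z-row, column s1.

8/3

Ratio test on column b — row 1: 3/(1/4) = 12; row 2: entry 0 ≤ 0; row 3: 11/(9/4) = 44/9. Minimum is 44/9 at row 3 (s3 leaves); pivot element 9/4.
Divide row 3 by 9/4; eliminate column b from the other rows.
Second iteration: most negative Z-row entry is -9 in column a, so a enters.
Ratio test on column a — row 1: (16/9)/1 = 16/9; row 2: 21/2 = 21/2; row 3: entry -1 ≤ 0. Minimum is 16/9 at row 1 (c leaves); pivot element 1.
Divide row 1 by 1; eliminate column a from the other rows.
After both pivots, the entry at the Z-row, column s1 is 8/3.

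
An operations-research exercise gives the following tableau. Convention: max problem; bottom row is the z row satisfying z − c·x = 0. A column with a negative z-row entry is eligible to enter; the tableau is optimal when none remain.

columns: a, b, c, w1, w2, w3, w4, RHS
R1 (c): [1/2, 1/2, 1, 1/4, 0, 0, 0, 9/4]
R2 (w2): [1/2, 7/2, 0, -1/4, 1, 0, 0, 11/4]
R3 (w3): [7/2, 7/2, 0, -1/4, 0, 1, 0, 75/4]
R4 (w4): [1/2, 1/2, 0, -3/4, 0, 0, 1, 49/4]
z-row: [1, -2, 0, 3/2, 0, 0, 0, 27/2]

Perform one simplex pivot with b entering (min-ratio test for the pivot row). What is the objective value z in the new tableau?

Ratio test on column b — row 1: (9/4)/(1/2) = 9/2; row 2: (11/4)/(7/2) = 11/14; row 3: (75/4)/(7/2) = 75/14; row 4: (49/4)/(1/2) = 49/2. Minimum is 11/14 at row 2 (w2 leaves); pivot element 7/2.
Pivot on row 2; the z-row RHS becomes 27/2 − (-2)·(11/14) = 211/14.

211/14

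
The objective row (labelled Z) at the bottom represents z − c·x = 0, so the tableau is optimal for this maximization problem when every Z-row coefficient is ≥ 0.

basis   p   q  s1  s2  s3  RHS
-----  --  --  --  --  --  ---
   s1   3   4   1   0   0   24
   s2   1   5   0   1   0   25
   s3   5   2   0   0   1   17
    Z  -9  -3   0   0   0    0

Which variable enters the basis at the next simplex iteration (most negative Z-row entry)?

p

Negative Z-row entries: p: -9, q: -3.
The most negative is -9 in column p, so p enters.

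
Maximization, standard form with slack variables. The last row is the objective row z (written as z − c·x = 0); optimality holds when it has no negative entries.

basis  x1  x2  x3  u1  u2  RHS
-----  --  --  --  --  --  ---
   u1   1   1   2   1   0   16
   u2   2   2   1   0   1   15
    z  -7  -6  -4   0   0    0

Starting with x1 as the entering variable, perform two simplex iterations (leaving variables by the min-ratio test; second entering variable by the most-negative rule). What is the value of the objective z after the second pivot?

Ratio test on column x1 — row 1: 16/1 = 16; row 2: 15/2 = 15/2. Minimum is 15/2 at row 2 (u2 leaves); pivot element 2.
Pivot on row 2; the z-row RHS becomes 0 − (-7)·(15/2) = 105/2.
Next entering variable (most negative z-row entry -1/2): x3.
Ratio test on column x3 — row 1: (17/2)/(3/2) = 17/3; row 2: (15/2)/(1/2) = 15. Minimum is 17/3 at row 1 (u1 leaves); pivot element 3/2.
After the second pivot the z-row RHS is 105/2 − (-1/2)·(17/3) = 166/3.

166/3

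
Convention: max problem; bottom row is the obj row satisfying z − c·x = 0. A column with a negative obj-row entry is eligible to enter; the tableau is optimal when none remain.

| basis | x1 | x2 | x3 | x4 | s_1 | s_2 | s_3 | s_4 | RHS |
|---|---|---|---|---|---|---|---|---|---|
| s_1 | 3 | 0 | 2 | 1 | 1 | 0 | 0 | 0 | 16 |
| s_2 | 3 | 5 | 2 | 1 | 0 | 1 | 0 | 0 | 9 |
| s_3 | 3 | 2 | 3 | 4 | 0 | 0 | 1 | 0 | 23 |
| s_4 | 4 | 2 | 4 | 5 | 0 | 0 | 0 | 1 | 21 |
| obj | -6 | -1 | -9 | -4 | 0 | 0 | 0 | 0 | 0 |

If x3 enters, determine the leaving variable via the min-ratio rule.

Column x3 entries and ratios — s_1: 16/2 = 8; s_2: 9/2 = 9/2; s_3: 23/3 = 23/3; s_4: 21/4 = 21/4.
Smallest ratio is 9/2 in the row of s_2, so s_2 leaves.

s_2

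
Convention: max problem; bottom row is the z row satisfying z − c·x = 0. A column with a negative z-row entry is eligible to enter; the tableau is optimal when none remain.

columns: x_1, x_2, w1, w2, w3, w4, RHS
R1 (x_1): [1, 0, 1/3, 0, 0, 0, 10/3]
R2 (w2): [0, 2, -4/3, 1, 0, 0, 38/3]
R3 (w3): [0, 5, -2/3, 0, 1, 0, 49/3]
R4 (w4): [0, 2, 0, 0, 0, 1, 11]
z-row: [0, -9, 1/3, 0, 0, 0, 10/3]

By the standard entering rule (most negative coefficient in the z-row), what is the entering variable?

Negative z-row entries: x_2: -9.
The most negative is -9 in column x_2, so x_2 enters.

x_2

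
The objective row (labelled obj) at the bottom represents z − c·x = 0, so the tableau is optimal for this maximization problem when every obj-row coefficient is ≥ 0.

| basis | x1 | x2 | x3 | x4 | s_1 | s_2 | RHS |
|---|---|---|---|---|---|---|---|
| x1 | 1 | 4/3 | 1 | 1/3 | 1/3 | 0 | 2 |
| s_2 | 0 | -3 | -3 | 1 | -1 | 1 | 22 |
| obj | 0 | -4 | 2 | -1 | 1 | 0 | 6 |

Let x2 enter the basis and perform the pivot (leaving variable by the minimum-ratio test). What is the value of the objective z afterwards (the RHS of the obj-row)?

12

Ratio test on column x2 — row 1: 2/(4/3) = 3/2; row 2: entry -3 ≤ 0. Minimum is 3/2 at row 1 (x1 leaves); pivot element 4/3.
Pivot on row 1; the obj-row RHS becomes 6 − (-4)·(3/2) = 12.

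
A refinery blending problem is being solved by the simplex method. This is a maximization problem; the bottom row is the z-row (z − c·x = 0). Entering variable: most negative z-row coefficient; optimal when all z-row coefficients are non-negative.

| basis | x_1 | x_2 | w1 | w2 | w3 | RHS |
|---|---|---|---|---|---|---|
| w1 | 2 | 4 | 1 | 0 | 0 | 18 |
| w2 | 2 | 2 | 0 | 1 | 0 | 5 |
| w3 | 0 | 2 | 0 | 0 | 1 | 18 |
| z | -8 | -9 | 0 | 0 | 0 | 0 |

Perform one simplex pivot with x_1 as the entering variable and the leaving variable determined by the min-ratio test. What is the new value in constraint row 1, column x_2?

Ratio test on column x_1 — row 1: 18/2 = 9; row 2: 5/2 = 5/2; row 3: entry 0 ≤ 0. Minimum is 5/2 at row 2 (w2 leaves); pivot element 2.
Divide row 2 by 2; eliminate column x_1 from the other rows.
Row 1 update in column x_2: 4 − 2·1 = 2.

2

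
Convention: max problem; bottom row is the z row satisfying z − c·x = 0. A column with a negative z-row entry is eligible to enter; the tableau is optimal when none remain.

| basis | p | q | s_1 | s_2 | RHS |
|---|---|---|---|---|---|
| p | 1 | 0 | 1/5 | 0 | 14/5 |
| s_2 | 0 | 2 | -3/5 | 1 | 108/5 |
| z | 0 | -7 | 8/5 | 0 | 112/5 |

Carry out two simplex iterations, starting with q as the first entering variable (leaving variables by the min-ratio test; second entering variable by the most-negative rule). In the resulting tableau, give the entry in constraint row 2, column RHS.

Ratio test on column q — row 1: entry 0 ≤ 0; row 2: (108/5)/2 = 54/5. Minimum is 54/5 at row 2 (s_2 leaves); pivot element 2.
Divide row 2 by 2; eliminate column q from the other rows.
Second iteration: most negative z-row entry is -1/2 in column s_1, so s_1 enters.
Ratio test on column s_1 — row 1: (14/5)/(1/5) = 14; row 2: entry -3/10 ≤ 0. Minimum is 14 at row 1 (p leaves); pivot element 1/5.
Divide row 1 by 1/5; eliminate column s_1 from the other rows.
After both pivots, the entry at constraint row 2, column RHS is 15.

15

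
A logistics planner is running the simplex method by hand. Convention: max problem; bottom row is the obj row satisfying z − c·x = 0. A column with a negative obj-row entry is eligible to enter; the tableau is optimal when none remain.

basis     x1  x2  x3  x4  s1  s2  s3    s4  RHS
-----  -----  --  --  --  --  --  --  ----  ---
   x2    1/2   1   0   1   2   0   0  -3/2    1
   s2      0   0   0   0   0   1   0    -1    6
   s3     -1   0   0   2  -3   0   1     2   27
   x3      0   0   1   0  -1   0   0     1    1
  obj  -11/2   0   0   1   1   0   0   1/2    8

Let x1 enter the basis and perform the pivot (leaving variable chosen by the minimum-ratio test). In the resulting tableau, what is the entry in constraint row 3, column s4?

-1

Ratio test on column x1 — row 1: 1/(1/2) = 2; row 2: entry 0 ≤ 0; row 3: entry -1 ≤ 0; row 4: entry 0 ≤ 0. Minimum is 2 at row 1 (x2 leaves); pivot element 1/2.
Divide row 1 by 1/2; eliminate column x1 from the other rows.
Row 3 update in column s4: 2 − (-1)·(-3) = -1.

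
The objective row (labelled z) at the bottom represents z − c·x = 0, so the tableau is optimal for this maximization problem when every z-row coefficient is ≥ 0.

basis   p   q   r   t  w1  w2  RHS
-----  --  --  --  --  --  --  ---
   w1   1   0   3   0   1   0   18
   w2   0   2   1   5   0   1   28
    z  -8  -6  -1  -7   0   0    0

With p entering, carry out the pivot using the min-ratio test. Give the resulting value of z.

Ratio test on column p — row 1: 18/1 = 18; row 2: entry 0 ≤ 0. Minimum is 18 at row 1 (w1 leaves); pivot element 1.
Pivot on row 1; the z-row RHS becomes 0 − (-8)·18 = 144.

144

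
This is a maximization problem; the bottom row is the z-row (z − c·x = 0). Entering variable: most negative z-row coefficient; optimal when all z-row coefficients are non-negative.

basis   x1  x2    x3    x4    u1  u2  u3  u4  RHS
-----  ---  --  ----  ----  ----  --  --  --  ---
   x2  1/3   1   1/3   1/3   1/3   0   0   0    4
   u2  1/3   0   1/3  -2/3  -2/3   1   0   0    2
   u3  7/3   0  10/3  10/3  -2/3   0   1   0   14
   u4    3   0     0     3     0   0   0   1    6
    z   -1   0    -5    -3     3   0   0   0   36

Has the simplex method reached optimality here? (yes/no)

The z-row has a negative entry -5 in column x3, so it is not optimal.

no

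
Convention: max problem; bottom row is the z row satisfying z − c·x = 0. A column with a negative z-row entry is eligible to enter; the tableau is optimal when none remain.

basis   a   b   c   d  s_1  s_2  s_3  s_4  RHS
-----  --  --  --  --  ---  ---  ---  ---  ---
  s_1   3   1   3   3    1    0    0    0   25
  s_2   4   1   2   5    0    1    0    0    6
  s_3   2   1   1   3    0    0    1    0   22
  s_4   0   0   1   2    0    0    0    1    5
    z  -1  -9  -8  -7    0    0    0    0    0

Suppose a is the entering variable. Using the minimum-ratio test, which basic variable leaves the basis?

s_2

Column a entries and ratios — s_1: 25/3 = 25/3; s_2: 6/4 = 3/2; s_3: 22/2 = 11; s_4: 0 ≤ 0, skip.
Smallest ratio is 3/2 in the row of s_2, so s_2 leaves.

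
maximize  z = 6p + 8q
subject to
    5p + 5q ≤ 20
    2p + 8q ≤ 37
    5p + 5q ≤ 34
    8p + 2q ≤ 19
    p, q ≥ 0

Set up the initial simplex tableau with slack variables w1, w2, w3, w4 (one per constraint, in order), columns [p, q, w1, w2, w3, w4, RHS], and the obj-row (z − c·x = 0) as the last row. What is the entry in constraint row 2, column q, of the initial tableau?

Constraint 2 has coefficient 8 on q.

8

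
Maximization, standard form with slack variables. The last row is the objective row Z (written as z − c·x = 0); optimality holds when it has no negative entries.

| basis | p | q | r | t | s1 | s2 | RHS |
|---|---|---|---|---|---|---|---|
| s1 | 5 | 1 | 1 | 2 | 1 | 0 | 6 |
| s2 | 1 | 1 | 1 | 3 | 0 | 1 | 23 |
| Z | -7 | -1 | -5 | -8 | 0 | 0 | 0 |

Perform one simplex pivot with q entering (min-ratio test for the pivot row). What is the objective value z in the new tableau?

Ratio test on column q — row 1: 6/1 = 6; row 2: 23/1 = 23. Minimum is 6 at row 1 (s1 leaves); pivot element 1.
Pivot on row 1; the Z-row RHS becomes 0 − (-1)·6 = 6.

6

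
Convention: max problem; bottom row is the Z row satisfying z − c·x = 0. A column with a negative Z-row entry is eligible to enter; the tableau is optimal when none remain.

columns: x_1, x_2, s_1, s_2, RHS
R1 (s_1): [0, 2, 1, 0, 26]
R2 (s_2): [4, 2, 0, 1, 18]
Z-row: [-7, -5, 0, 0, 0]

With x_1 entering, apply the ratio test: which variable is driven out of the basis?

s_2

Column x_1 entries and ratios — s_1: 0 ≤ 0, skip; s_2: 18/4 = 9/2.
Smallest ratio is 9/2 in the row of s_2, so s_2 leaves.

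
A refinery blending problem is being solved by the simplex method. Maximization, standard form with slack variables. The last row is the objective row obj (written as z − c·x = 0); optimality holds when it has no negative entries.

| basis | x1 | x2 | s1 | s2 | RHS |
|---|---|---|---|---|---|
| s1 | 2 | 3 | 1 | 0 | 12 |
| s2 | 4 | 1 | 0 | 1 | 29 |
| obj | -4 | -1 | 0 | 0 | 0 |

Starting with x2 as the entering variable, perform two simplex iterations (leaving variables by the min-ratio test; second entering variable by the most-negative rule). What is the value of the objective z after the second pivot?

24

Ratio test on column x2 — row 1: 12/3 = 4; row 2: 29/1 = 29. Minimum is 4 at row 1 (s1 leaves); pivot element 3.
Pivot on row 1; the obj-row RHS becomes 0 − (-1)·4 = 4.
Next entering variable (most negative obj-row entry -10/3): x1.
Ratio test on column x1 — row 1: 4/(2/3) = 6; row 2: 25/(10/3) = 15/2. Minimum is 6 at row 1 (x2 leaves); pivot element 2/3.
After the second pivot the obj-row RHS is 4 − (-10/3)·6 = 24.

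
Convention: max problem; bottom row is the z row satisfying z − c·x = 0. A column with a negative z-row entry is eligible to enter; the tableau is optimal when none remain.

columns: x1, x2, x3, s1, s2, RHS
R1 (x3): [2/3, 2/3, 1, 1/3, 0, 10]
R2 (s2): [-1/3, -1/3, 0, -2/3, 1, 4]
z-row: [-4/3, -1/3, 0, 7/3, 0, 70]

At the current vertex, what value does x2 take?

0

x2 is not in the basis, so in the current basic feasible solution x2 = 0.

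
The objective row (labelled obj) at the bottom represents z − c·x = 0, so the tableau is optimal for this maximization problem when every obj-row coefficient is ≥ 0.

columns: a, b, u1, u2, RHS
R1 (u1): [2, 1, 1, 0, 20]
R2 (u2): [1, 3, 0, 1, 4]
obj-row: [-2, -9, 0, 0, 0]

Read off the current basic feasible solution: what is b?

0

b is not in the basis, so in the current basic feasible solution b = 0.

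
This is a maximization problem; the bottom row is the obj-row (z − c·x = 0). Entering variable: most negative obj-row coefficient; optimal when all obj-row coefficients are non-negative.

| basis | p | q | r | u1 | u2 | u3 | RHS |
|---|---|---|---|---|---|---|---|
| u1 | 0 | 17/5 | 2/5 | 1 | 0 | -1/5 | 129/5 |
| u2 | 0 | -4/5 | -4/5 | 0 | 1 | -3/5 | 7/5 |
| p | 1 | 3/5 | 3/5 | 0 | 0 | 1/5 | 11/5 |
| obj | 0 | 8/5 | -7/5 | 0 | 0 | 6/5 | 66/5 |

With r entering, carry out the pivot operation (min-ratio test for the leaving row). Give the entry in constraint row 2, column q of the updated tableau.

0

Ratio test on column r — row 1: (129/5)/(2/5) = 129/2; row 2: entry -4/5 ≤ 0; row 3: (11/5)/(3/5) = 11/3. Minimum is 11/3 at row 3 (p leaves); pivot element 3/5.
Divide row 3 by 3/5; eliminate column r from the other rows.
Row 2 update in column q: -4/5 − (-4/5)·1 = 0.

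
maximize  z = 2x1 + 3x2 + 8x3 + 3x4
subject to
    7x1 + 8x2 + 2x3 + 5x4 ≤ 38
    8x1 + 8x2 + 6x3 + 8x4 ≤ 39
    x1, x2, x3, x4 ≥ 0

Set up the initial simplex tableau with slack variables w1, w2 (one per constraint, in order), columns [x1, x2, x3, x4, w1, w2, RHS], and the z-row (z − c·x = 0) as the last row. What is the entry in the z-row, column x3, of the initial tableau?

-8

The z-row carries the negated objective coefficients: the x3 entry is -8.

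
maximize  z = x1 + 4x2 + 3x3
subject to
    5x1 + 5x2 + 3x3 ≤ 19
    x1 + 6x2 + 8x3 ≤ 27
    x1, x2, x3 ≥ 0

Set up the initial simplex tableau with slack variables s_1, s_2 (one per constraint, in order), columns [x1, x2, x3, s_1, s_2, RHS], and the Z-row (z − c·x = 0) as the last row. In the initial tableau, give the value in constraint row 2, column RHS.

27

The RHS of constraint 2 is b_2 = 27.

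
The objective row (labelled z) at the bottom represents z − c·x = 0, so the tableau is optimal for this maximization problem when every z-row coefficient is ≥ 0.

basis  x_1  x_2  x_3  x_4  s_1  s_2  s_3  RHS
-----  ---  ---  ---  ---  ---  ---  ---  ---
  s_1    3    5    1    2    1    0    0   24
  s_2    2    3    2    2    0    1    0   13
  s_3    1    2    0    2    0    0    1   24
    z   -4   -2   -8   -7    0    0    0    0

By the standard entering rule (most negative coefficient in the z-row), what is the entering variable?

x_3

Negative z-row entries: x_1: -4, x_2: -2, x_3: -8, x_4: -7.
The most negative is -8 in column x_3, so x_3 enters.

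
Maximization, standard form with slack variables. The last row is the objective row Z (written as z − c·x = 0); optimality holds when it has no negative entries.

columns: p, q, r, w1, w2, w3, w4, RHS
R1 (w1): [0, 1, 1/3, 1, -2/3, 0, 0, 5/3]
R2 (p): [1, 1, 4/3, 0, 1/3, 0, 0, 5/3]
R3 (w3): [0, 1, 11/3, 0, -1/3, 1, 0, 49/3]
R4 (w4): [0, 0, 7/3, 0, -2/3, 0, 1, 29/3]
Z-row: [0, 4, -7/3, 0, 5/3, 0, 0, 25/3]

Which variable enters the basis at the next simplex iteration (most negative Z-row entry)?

r

Negative Z-row entries: r: -7/3.
The most negative is -7/3 in column r, so r enters.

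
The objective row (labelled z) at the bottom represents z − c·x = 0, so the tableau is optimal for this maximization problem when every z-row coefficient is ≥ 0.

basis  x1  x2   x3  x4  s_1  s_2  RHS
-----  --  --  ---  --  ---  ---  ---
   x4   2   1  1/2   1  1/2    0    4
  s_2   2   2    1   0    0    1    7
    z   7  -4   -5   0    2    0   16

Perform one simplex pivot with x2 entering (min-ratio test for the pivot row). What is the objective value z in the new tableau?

30

Ratio test on column x2 — row 1: 4/1 = 4; row 2: 7/2 = 7/2. Minimum is 7/2 at row 2 (s_2 leaves); pivot element 2.
Pivot on row 2; the z-row RHS becomes 16 − (-4)·(7/2) = 30.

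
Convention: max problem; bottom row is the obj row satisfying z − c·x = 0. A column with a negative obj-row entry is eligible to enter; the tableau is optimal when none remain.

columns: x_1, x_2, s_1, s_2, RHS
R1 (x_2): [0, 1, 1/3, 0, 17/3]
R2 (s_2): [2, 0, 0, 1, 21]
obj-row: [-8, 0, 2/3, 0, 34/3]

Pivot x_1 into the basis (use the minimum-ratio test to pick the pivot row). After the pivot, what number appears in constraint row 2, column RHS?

21/2

Ratio test on column x_1 — row 1: entry 0 ≤ 0; row 2: 21/2 = 21/2. Minimum is 21/2 at row 2 (s_2 leaves); pivot element 2.
Divide row 2 by 2; eliminate column x_1 from the other rows.
In the new row 2, the RHS entry is the old entry divided by the pivot: 21/2 = 21/2.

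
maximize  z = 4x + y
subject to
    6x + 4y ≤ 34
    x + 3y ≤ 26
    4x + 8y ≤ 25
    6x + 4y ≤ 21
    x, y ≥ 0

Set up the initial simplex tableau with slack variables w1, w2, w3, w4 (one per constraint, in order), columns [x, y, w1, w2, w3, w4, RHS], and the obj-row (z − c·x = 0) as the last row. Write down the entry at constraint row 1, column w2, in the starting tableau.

Slack w2 belongs to constraint 2; its column is the unit vector e_2, so the entry in row 1 is 0.

0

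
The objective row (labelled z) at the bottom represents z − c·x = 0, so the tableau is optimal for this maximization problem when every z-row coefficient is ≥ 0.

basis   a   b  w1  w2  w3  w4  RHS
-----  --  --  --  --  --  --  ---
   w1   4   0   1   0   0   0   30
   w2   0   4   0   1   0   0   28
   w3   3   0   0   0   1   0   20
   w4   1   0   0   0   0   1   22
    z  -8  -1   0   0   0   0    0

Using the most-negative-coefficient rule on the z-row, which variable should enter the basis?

Negative z-row entries: a: -8, b: -1.
The most negative is -8 in column a, so a enters.

a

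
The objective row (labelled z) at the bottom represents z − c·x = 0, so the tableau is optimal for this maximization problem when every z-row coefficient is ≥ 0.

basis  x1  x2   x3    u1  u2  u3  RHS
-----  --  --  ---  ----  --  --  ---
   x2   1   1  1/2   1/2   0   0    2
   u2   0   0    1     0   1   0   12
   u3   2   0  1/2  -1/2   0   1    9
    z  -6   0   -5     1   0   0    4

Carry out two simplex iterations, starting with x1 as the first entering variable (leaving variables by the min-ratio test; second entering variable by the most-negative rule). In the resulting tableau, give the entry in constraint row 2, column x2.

Ratio test on column x1 — row 1: 2/1 = 2; row 2: entry 0 ≤ 0; row 3: 9/2 = 9/2. Minimum is 2 at row 1 (x2 leaves); pivot element 1.
Divide row 1 by 1; eliminate column x1 from the other rows.
Second iteration: most negative z-row entry is -2 in column x3, so x3 enters.
Ratio test on column x3 — row 1: 2/(1/2) = 4; row 2: 12/1 = 12; row 3: entry -1/2 ≤ 0. Minimum is 4 at row 1 (x1 leaves); pivot element 1/2.
Divide row 1 by 1/2; eliminate column x3 from the other rows.
After both pivots, the entry at constraint row 2, column x2 is -2.

-2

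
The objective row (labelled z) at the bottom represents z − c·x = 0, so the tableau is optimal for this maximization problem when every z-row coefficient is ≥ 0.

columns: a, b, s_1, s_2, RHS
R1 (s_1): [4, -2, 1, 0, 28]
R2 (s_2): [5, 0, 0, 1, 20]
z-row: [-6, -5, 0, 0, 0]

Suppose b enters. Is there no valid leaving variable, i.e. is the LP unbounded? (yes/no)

Every constraint-row entry in column b is ≤ 0, so increasing b is unbounded.

yes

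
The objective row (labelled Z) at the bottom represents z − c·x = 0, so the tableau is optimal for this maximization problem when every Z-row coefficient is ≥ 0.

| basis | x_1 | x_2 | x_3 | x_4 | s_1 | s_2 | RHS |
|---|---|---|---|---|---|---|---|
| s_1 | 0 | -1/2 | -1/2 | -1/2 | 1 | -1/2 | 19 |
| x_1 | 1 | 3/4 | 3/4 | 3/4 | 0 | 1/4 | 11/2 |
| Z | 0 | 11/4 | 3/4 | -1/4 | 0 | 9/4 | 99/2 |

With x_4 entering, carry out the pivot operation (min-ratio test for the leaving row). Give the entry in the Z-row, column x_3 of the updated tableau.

Ratio test on column x_4 — row 1: entry -1/2 ≤ 0; row 2: (11/2)/(3/4) = 22/3. Minimum is 22/3 at row 2 (x_1 leaves); pivot element 3/4.
Divide row 2 by 3/4; eliminate column x_4 from the other rows.
Z-row update in column x_3: 3/4 − (-1/4)·1 = 1.

1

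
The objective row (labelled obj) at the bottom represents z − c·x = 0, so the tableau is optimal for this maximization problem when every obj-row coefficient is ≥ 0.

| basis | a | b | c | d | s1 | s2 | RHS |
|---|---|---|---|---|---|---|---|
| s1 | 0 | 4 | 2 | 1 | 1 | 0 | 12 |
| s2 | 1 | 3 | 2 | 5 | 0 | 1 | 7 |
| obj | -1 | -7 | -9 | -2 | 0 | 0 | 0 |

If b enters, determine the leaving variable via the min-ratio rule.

Column b entries and ratios — s1: 12/4 = 3; s2: 7/3 = 7/3.
Smallest ratio is 7/3 in the row of s2, so s2 leaves.

s2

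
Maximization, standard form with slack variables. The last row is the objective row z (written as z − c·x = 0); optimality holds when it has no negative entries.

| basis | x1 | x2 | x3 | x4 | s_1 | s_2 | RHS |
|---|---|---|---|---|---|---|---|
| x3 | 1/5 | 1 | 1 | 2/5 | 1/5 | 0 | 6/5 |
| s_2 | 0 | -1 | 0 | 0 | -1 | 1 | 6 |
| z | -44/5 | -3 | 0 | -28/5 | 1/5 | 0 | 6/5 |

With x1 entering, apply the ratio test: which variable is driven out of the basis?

x3

Column x1 entries and ratios — x3: (6/5)/(1/5) = 6; s_2: 0 ≤ 0, skip.
Smallest ratio is 6 in the row of x3, so x3 leaves.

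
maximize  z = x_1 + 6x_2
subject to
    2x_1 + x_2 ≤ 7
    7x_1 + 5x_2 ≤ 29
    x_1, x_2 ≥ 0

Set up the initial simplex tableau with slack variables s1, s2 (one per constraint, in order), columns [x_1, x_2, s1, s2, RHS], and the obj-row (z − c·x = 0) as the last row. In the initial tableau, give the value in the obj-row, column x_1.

The obj-row carries the negated objective coefficients: the x_1 entry is -1.

-1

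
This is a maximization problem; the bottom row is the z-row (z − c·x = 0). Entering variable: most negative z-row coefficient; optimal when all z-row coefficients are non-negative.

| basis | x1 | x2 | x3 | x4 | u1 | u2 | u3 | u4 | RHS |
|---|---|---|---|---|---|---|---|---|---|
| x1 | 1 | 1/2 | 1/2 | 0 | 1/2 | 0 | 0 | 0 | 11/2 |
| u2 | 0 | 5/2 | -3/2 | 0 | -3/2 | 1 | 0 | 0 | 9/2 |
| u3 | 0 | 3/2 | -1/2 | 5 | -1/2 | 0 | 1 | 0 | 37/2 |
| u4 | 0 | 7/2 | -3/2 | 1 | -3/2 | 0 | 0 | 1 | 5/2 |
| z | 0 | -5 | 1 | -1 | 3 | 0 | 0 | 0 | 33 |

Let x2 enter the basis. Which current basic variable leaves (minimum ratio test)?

Column x2 entries and ratios — x1: (11/2)/(1/2) = 11; u2: (9/2)/(5/2) = 9/5; u3: (37/2)/(3/2) = 37/3; u4: (5/2)/(7/2) = 5/7.
Smallest ratio is 5/7 in the row of u4, so u4 leaves.

u4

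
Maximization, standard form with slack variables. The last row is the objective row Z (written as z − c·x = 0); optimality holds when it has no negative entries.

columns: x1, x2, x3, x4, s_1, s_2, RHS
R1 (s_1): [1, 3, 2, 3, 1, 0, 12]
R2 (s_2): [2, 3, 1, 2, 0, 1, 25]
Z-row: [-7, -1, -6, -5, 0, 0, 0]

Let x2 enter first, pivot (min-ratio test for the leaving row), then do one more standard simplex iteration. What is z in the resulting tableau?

Ratio test on column x2 — row 1: 12/3 = 4; row 2: 25/3 = 25/3. Minimum is 4 at row 1 (s_1 leaves); pivot element 3.
Pivot on row 1; the Z-row RHS becomes 0 − (-1)·4 = 4.
Next entering variable (most negative Z-row entry -20/3): x1.
Ratio test on column x1 — row 1: 4/(1/3) = 12; row 2: 13/1 = 13. Minimum is 12 at row 1 (x2 leaves); pivot element 1/3.
After the second pivot the Z-row RHS is 4 − (-20/3)·12 = 84.

84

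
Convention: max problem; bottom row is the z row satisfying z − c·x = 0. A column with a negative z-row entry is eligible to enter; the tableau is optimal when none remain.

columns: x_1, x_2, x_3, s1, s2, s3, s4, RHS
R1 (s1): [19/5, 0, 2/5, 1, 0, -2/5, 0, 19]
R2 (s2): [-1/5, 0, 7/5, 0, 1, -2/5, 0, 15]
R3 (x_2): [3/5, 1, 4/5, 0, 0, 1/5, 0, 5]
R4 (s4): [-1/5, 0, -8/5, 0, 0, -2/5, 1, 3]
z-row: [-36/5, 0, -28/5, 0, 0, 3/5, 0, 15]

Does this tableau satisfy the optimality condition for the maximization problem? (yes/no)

no

The z-row has a negative entry -36/5 in column x_1, so it is not optimal.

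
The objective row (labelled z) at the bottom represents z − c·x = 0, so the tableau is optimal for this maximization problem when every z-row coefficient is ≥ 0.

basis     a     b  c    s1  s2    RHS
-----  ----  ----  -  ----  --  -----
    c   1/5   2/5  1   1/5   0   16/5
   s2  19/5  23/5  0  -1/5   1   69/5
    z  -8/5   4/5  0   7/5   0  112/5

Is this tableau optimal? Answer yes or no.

The z-row has a negative entry -8/5 in column a, so it is not optimal.

no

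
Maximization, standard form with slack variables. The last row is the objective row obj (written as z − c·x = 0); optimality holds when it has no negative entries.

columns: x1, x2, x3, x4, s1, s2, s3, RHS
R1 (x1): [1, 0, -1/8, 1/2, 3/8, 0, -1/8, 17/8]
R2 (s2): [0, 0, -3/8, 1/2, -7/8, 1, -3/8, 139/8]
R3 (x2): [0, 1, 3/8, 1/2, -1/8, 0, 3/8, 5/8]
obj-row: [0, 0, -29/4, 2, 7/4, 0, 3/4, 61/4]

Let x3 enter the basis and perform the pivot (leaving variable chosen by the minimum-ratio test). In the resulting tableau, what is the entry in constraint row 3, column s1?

-1/3

Ratio test on column x3 — row 1: entry -1/8 ≤ 0; row 2: entry -3/8 ≤ 0; row 3: (5/8)/(3/8) = 5/3. Minimum is 5/3 at row 3 (x2 leaves); pivot element 3/8.
Divide row 3 by 3/8; eliminate column x3 from the other rows.
In the new row 3, the s1 entry is the old entry divided by the pivot: (-1/8)/(3/8) = -1/3.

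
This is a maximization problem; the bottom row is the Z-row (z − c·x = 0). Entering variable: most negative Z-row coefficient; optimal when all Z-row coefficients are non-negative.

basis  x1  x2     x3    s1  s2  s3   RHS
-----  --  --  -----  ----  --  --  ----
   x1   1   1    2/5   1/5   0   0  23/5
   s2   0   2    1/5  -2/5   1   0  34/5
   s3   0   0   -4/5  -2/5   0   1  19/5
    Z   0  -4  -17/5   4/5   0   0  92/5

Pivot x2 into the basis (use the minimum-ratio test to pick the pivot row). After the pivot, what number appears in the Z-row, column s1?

Ratio test on column x2 — row 1: (23/5)/1 = 23/5; row 2: (34/5)/2 = 17/5; row 3: entry 0 ≤ 0. Minimum is 17/5 at row 2 (s2 leaves); pivot element 2.
Divide row 2 by 2; eliminate column x2 from the other rows.
Z-row update in column s1: 4/5 − (-4)·(-1/5) = 0.

0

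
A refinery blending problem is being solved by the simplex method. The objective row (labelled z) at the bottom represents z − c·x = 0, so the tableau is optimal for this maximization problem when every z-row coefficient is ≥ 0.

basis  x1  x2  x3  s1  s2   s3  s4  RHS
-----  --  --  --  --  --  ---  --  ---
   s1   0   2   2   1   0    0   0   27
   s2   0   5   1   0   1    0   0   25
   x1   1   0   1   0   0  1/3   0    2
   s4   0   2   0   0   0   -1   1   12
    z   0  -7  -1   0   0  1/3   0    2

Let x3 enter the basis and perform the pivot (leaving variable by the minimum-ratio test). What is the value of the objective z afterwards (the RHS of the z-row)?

Ratio test on column x3 — row 1: 27/2 = 27/2; row 2: 25/1 = 25; row 3: 2/1 = 2; row 4: entry 0 ≤ 0. Minimum is 2 at row 3 (x1 leaves); pivot element 1.
Pivot on row 3; the z-row RHS becomes 2 − (-1)·2 = 4.

4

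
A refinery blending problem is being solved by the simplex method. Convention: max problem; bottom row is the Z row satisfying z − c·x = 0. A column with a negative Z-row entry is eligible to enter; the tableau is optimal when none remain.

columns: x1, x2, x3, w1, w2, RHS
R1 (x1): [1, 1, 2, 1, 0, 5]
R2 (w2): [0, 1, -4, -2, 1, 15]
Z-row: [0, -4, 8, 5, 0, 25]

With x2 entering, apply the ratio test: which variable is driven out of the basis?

Column x2 entries and ratios — x1: 5/1 = 5; w2: 15/1 = 15.
Smallest ratio is 5 in the row of x1, so x1 leaves.

x1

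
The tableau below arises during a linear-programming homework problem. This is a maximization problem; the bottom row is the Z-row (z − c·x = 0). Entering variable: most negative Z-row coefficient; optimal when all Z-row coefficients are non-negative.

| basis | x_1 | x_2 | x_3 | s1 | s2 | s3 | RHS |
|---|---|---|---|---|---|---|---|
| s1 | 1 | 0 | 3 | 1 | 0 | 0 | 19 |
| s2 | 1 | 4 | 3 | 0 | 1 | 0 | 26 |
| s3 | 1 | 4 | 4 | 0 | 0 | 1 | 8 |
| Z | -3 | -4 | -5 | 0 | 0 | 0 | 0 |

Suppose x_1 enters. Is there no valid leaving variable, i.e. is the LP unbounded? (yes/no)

no

Column x_1 has positive entries in row(s) 1, 2, 3, so the ratio test bounds it — not unbounded.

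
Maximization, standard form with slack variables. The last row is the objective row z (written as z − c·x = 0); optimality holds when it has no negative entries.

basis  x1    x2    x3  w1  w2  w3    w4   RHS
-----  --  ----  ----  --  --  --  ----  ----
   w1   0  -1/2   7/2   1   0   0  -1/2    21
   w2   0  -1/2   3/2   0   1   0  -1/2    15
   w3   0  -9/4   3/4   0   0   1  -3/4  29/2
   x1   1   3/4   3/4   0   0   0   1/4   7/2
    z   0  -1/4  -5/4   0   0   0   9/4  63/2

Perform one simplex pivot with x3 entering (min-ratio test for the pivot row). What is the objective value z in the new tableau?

112/3

Ratio test on column x3 — row 1: 21/(7/2) = 6; row 2: 15/(3/2) = 10; row 3: (29/2)/(3/4) = 58/3; row 4: (7/2)/(3/4) = 14/3. Minimum is 14/3 at row 4 (x1 leaves); pivot element 3/4.
Pivot on row 4; the z-row RHS becomes 63/2 − (-5/4)·(14/3) = 112/3.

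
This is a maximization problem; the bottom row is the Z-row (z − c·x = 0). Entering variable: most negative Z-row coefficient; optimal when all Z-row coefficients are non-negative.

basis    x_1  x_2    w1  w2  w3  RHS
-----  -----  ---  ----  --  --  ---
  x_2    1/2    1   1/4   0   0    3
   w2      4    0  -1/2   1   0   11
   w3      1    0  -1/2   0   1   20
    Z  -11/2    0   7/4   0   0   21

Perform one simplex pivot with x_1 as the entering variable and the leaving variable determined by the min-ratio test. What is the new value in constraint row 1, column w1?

5/16

Ratio test on column x_1 — row 1: 3/(1/2) = 6; row 2: 11/4 = 11/4; row 3: 20/1 = 20. Minimum is 11/4 at row 2 (w2 leaves); pivot element 4.
Divide row 2 by 4; eliminate column x_1 from the other rows.
Row 1 update in column w1: 1/4 − (1/2)·(-1/8) = 5/16.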